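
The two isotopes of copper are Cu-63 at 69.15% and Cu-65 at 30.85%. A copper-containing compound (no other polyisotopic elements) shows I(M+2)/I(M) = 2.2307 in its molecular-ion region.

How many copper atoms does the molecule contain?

5

With n Cu atoms, P(M+2)/P(M) = C(n,1)·p^(n−1)q / p^n = n·q/p = n · 0.3085/0.6915.
n = 2.2307 × 0.6915/0.3085 = 5.00 ≈ 5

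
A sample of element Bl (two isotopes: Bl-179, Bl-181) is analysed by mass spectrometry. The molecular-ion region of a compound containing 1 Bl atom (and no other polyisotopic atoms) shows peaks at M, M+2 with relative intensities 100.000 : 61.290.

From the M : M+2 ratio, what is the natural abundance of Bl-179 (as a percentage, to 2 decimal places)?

62.00%

If p is the fraction of Bl that is Bl-179, then I(M+2)/I(M) = [C(1,1)·p^0·(1−p)] / p^1 = 1·(1−p)/p = 61.290/100.000 = 0.6129
(1−p)/p = 0.6129/1 = 0.6129  ⇒  p = 1/(1 + 0.6129) = 0.6200
Bl-179: 62.00%, Bl-181: 38.00%.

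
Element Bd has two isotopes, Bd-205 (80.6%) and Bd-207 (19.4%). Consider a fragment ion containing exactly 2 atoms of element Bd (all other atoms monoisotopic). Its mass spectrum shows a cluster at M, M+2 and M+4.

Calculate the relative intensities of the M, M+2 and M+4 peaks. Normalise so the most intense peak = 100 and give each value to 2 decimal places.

The 2 Bd atoms are independent, so intensities follow the terms of (0.806 + 0.194)^2.
P(M) = 0.806^2 = 0.649636
P(M+2) = 2 × 0.806^1 × 0.194^1 = 0.312728
P(M+4) = 0.194^2 = 0.037636
The M peak is largest (0.649636); scaling to 100 gives 100.00 : 48.14 : 5.79.

100.00 : 48.14 : 5.79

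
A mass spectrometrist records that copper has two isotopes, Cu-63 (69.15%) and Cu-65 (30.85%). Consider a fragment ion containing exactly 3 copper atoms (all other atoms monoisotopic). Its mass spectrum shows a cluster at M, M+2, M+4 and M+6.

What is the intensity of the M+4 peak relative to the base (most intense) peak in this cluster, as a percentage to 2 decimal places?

Term probabilities: M 0.3307, M+2 0.4425, M+4 0.1974, M+6 0.0294. Base peak = M+2.
P(M+2) = C(3,1) × 0.6915^2 × 0.3085^1 = 3 × 0.47817225 × 0.3085 = 0.442548 (base)
P(M+4) = C(3,2) × 0.6915^1 × 0.3085^2 = 3 × 0.6915 × 0.09517225 = 0.197435
Relative intensity = 0.197435 / 0.442548 × 100 = 44.61

44.61%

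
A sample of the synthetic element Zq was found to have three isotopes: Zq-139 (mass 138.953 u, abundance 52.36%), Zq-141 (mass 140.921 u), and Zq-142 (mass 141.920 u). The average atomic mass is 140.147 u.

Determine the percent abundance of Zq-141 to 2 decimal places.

21.97%

Let x and y be the fractions of Zq-141 and Zq-142. Then x + y = 1 − 0.5236 = 0.4764 and 140.921x + 141.920y = 140.147 − 0.5236×138.953 = 67.3912092.
Substituting: 140.921x + 141.920(0.4764 − x) = 67.3912092
(140.921 − 141.920)x = -0.2194788  ⇒  x = 0.21970, y = 0.25670
Zq-141: 21.97%, Zq-142: 25.67%.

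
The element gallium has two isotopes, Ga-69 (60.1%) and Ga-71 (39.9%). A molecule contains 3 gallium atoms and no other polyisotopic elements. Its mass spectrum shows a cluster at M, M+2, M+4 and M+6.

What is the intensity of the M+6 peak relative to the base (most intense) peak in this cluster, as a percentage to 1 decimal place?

Term probabilities: M 0.2171, M+2 0.4324, M+4 0.2870, M+6 0.0635. Base peak = M+2.
P(M+2) = C(3,1) × 0.601^2 × 0.399^1 = 3 × 0.361201 × 0.3990 = 0.432358 (base)
P(M+6) = C(3,3) × 0.601^0 × 0.399^3 = 1 × 1.0000 × 0.0635212 = 0.063521
Relative intensity = 0.063521 / 0.432358 × 100 = 14.7

14.7%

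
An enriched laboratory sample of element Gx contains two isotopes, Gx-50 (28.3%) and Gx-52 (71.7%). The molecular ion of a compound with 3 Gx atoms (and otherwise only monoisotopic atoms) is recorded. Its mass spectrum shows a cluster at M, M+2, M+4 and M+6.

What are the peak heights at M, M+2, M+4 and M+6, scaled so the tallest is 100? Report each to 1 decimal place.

5.2 : 39.5 : 100.0 : 84.5

Expanding (0.283 + 0.717)^3:
P(M) = 0.283^3 = 0.022665
P(M+2) = 3 × 0.283^2 × 0.717^1 = 0.172271
P(M+4) = 3 × 0.283^1 × 0.717^2 = 0.436462
P(M+6) = 0.717^3 = 0.368602
The M+4 peak is largest (0.436462); scaling to 100 gives 5.2 : 39.5 : 100.0 : 84.5.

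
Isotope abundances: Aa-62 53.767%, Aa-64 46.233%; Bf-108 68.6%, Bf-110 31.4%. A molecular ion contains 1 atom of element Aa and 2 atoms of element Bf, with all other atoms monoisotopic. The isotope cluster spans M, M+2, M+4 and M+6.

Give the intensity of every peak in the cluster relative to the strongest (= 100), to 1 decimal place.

Element Aa pattern (n=1): 0.53767 : 0.46233
Element Bf pattern (n=2): 0.470596 : 0.430808 : 0.098596
Convolve the two distributions (both contribute in 2-u steps):
  M: 0.53767×0.470596 = 0.253025
  M+2: 0.53767×0.430808 + 0.46233×0.470596 = 0.449203
  M+4: 0.53767×0.098596 + 0.46233×0.430808 = 0.252188
  M+6: 0.46233×0.098596 = 0.045584
Scale to base peak (0.449203) = 100: 56.3 : 100.0 : 56.1 : 10.1

56.3 : 100.0 : 56.1 : 10.1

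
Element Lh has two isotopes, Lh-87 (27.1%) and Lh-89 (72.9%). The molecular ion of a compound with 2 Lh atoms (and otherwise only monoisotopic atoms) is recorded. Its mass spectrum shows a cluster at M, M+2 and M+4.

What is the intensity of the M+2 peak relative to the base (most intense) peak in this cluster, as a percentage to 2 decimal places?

Term probabilities: M 0.0734, M+2 0.3951, M+4 0.5314. Base peak = M+4.
P(M+4) = C(2,2) × 0.271^0 × 0.729^2 = 1 × 1.0000 × 0.531441 = 0.531441 (base)
P(M+2) = C(2,1) × 0.271^1 × 0.729^1 = 2 × 0.2710 × 0.7290 = 0.395118
Relative intensity = 0.395118 / 0.531441 × 100 = 74.35

74.35%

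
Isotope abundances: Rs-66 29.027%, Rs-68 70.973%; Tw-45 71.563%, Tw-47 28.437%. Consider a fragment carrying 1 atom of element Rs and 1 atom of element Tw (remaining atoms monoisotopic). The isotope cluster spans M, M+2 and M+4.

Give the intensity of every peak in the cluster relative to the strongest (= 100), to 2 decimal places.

Element Rs pattern (n=1): 0.29027 : 0.70973
Element Tw pattern (n=1): 0.71563 : 0.28437
Convolve the two distributions (both contribute in 2-u steps):
  M: 0.29027×0.71563 = 0.207726
  M+2: 0.29027×0.28437 + 0.70973×0.71563 = 0.590448
  M+4: 0.70973×0.28437 = 0.201826
Scale to base peak (0.590448) = 100: 35.18 : 100.00 : 34.18

35.18 : 100.00 : 34.18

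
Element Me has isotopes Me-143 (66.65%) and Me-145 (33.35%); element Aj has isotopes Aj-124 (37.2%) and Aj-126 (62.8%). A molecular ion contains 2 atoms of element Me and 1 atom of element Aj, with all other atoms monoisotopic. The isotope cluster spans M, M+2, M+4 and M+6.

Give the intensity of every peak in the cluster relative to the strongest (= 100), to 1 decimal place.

37.2 : 100.0 : 72.1 : 15.7

Element Me pattern (n=2): 0.44422225 : 0.4445555 : 0.11122225
Element Aj pattern (n=1): 0.3720 : 0.6280
Convolve the two distributions (both contribute in 2-u steps):
  M: 0.44422225×0.3720 = 0.165251
  M+2: 0.44422225×0.6280 + 0.4445555×0.3720 = 0.444346
  M+4: 0.4445555×0.6280 + 0.11122225×0.3720 = 0.320556
  M+6: 0.11122225×0.6280 = 0.069848
Scale to base peak (0.444346) = 100: 37.2 : 100.0 : 72.1 : 15.7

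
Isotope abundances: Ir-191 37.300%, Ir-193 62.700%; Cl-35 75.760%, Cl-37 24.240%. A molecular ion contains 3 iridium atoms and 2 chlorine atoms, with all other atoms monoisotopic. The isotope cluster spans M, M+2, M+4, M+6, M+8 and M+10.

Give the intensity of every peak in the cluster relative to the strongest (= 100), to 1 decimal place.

8.5 : 48.1 : 100.0 : 90.5 : 33.1 : 4.1

Iridium pattern (n=3): 0.05189512 : 0.26170165 : 0.43991135 : 0.24649188
Chlorine pattern (n=2): 0.57395776 : 0.36728448 : 0.05875776
Convolve the two distributions (both contribute in 2-u steps):
  M: 0.05189512×0.57395776 = 0.029786
  M+2: 0.05189512×0.36728448 + 0.26170165×0.57395776 = 0.169266
  M+4: 0.05189512×0.05875776 + 0.26170165×0.36728448 + 0.43991135×0.57395776 = 0.351659
  M+6: 0.26170165×0.05875776 + 0.43991135×0.36728448 + 0.24649188×0.57395776 = 0.318426
  M+8: 0.43991135×0.05875776 + 0.24649188×0.36728448 = 0.116381
  M+10: 0.24649188×0.05875776 = 0.014483
Scale to base peak (0.351659) = 100: 8.5 : 48.1 : 100.0 : 90.5 : 33.1 : 4.1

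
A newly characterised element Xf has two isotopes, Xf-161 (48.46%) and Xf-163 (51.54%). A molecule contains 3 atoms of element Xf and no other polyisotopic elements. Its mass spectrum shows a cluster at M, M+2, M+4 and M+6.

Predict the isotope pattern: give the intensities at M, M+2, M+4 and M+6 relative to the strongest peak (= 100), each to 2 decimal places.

29.47 : 94.02 : 100.00 : 35.45

Each Xf atom is independently Xf-161 (p = 0.4846) or Xf-163 (q = 0.5154); the cluster is the binomial expansion (p + q)^3.
P(M) = 0.4846^3 = 0.113802
P(M+2) = 3 × 0.4846^2 × 0.5154^1 = 0.363105
P(M+4) = 3 × 0.4846^1 × 0.5154^2 = 0.386183
P(M+6) = 0.5154^3 = 0.136909
The M+4 peak is largest (0.386183); scaling to 100 gives 29.47 : 94.02 : 100.00 : 35.45.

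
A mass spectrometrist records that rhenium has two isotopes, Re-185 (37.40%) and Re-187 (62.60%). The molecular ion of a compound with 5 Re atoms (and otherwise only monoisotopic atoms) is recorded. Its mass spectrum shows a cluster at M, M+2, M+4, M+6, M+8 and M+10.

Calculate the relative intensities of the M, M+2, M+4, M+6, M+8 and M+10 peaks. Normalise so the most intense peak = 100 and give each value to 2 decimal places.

2.13 : 17.85 : 59.74 : 100.00 : 83.69 : 28.02

The 5 Re atoms are independent, so intensities follow the terms of (0.3740 + 0.6260)^5.
P(M) = 0.3740^5 = 0.007317
P(M+2) = 5 × 0.3740^4 × 0.6260^1 = 0.061239
P(M+4) = 10 × 0.3740^3 × 0.6260^2 = 0.205005
P(M+6) = 10 × 0.3740^2 × 0.6260^3 = 0.343136
P(M+8) = 5 × 0.3740^1 × 0.6260^4 = 0.287170
P(M+10) = 0.6260^5 = 0.096133
The M+6 peak is largest (0.343136); scaling to 100 gives 2.13 : 17.85 : 59.74 : 100.00 : 83.69 : 28.02.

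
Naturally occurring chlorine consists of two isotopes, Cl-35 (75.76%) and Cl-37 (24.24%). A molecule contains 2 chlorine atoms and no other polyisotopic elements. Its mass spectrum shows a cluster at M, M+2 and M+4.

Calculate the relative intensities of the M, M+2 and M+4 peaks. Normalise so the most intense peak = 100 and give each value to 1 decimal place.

Expanding (0.7576 + 0.2424)^2:
P(M) = 0.7576^2 = 0.573958
P(M+2) = 2 × 0.7576^1 × 0.2424^1 = 0.367284
P(M+4) = 0.2424^2 = 0.058758
The M peak is largest (0.573958); scaling to 100 gives 100.0 : 64.0 : 10.2.

100.0 : 64.0 : 10.2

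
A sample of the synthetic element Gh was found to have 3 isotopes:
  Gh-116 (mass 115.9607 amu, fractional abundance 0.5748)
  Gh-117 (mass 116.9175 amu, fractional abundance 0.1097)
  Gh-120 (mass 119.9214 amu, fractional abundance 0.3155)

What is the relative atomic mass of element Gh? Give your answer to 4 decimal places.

117.3153 amu

The abundance-weighted mean is 0.5748 × 115.9607 + 0.1097 × 116.9175 + 0.3155 × 119.9214
= 66.65421 + 12.82585 + 37.83520 = 117.31526 amu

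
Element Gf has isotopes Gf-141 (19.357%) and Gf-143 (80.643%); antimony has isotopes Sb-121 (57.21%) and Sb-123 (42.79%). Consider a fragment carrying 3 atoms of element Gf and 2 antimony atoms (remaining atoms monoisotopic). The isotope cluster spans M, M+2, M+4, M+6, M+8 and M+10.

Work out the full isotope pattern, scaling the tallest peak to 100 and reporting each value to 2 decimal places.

Element Gf pattern (n=3): 0.00725294 : 0.09064921 : 0.37765275 : 0.52444509
Antimony pattern (n=2): 0.32729841 : 0.48960318 : 0.18309841
Convolve the two distributions (both contribute in 2-u steps):
  M: 0.00725294×0.32729841 = 0.002374
  M+2: 0.00725294×0.48960318 + 0.09064921×0.32729841 = 0.033220
  M+4: 0.00725294×0.18309841 + 0.09064921×0.48960318 + 0.37765275×0.32729841 = 0.169315
  M+6: 0.09064921×0.18309841 + 0.37765275×0.48960318 + 0.52444509×0.32729841 = 0.373148
  M+8: 0.37765275×0.18309841 + 0.52444509×0.48960318 = 0.325918
  M+10: 0.52444509×0.18309841 = 0.096025
Scale to base peak (0.373148) = 100: 0.64 : 8.90 : 45.37 : 100.00 : 87.34 : 25.73

0.64 : 8.90 : 45.37 : 100.00 : 87.34 : 25.73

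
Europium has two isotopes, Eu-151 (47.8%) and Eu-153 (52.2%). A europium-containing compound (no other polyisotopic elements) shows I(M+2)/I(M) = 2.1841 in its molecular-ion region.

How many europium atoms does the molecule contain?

2

With n Eu atoms, P(M+2)/P(M) = C(n,1)·p^(n−1)q / p^n = n·q/p = n · 0.522/0.478.
n = 2.1841 × 0.478/0.522 = 2.00 ≈ 2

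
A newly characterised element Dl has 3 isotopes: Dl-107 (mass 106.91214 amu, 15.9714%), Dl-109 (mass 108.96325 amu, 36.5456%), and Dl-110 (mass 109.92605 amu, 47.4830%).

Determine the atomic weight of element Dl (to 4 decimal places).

Average mass = Σ (abundance × isotope mass) = 0.159714 × 106.91214 + 0.365456 × 108.96325 + 0.474830 × 109.92605
= 17.075366 + 39.821273 + 52.196186 = 109.092825 amu

109.0928 amu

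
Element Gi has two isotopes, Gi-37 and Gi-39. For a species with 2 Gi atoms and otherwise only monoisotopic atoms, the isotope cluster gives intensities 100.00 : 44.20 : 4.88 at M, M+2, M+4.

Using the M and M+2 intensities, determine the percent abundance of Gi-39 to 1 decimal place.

Write p for the Gi-37 fraction. I(M+2)/I(M) = [C(2,1)·p^1·(1−p)] / p^2 = 2·(1−p)/p = 44.20/100.00 = 0.4420
(1−p)/p = 0.4420/2 = 0.2210  ⇒  p = 1/(1 + 0.2210) = 0.8190
Gi-37: 81.9%, Gi-39: 18.1%.

18.1%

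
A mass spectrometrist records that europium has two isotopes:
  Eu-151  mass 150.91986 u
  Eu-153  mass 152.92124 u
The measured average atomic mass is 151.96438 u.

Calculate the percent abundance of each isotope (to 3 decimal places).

Eu-151: 47.810%, Eu-153: 52.190%

With x = fraction of Eu-151 (so Eu-153 is 1 − x):
150.91986·x + 152.92124·(1 − x) = 151.96438
(150.91986 − 152.92124)·x = 151.96438 − 152.92124
x = -0.95686 / -2.00138 = 0.47810 → 47.810% Eu-151, 52.190% Eu-153.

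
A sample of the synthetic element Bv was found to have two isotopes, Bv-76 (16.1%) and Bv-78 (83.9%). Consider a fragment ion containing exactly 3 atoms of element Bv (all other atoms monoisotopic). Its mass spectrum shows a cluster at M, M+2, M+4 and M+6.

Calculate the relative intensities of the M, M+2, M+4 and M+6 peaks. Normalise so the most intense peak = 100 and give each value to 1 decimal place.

Each Bv atom is independently Bv-76 (p = 0.161) or Bv-78 (q = 0.839); the cluster is the binomial expansion (p + q)^3.
P(M) = 0.161^3 = 0.004173
P(M+2) = 3 × 0.161^2 × 0.839^1 = 0.065243
P(M+4) = 3 × 0.161^1 × 0.839^2 = 0.339994
P(M+6) = 0.839^3 = 0.590590
The M+6 peak is largest (0.590590); scaling to 100 gives 0.7 : 11.0 : 57.6 : 100.0.

0.7 : 11.0 : 57.6 : 100.0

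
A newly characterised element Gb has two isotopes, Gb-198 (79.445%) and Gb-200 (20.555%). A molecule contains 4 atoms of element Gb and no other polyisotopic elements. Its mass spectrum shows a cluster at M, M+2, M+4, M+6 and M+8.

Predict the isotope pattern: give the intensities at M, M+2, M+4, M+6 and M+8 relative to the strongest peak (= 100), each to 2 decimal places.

96.62 : 100.00 : 38.81 : 6.69 : 0.43

The 4 Gb atoms are independent, so intensities follow the terms of (0.79445 + 0.20555)^4.
P(M) = 0.79445^4 = 0.398351
P(M+2) = 4 × 0.79445^3 × 0.20555^1 = 0.412266
P(M+4) = 6 × 0.79445^2 × 0.20555^2 = 0.160000
P(M+6) = 4 × 0.79445^1 × 0.20555^3 = 0.027598
P(M+8) = 0.20555^4 = 0.001785
The M+2 peak is largest (0.412266); scaling to 100 gives 96.62 : 100.00 : 38.81 : 6.69 : 0.43.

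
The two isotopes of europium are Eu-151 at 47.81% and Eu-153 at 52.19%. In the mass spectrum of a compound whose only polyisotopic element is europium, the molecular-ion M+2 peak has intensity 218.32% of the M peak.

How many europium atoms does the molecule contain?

For n independent Eu atoms, I(M+2)/I(M) = n · (abundance Eu-153) / (abundance Eu-151) = n · 0.5219/0.4781.
n = 2.1832 × 0.4781/0.5219 = 2.00 ≈ 2

2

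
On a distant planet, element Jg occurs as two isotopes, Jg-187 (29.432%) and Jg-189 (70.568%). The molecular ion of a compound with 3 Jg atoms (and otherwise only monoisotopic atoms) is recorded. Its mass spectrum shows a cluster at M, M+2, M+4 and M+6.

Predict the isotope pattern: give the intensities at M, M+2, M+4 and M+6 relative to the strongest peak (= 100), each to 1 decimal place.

Expanding (0.29432 + 0.70568)^3:
P(M) = 0.29432^3 = 0.025495
P(M+2) = 3 × 0.29432^2 × 0.70568^1 = 0.183387
P(M+4) = 3 × 0.29432^1 × 0.70568^2 = 0.439700
P(M+6) = 0.70568^3 = 0.351418
The M+4 peak is largest (0.439700); scaling to 100 gives 5.8 : 41.7 : 100.0 : 79.9.

5.8 : 41.7 : 100.0 : 79.9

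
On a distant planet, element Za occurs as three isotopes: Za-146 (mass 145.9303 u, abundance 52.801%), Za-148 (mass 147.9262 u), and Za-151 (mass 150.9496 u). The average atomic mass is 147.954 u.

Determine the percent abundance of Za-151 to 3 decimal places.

The remaining 47.199% is split between Za-148 (fraction x) and Za-151 (fraction 0.47199 − x).
Substituting: 147.9262x + 150.9496(0.47199 − x) = 70.901342297
(147.9262 − 150.9496)x = -0.345359407  ⇒  x = 0.11423, y = 0.35776
Za-148: 11.423%, Za-151: 35.776%.

35.776%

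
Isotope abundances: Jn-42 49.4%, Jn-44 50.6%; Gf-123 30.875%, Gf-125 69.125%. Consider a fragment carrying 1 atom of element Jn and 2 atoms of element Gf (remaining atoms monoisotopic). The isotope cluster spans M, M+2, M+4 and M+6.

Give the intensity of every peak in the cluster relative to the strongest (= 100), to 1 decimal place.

Element Jn pattern (n=1): 0.4940 : 0.5060
Element Gf pattern (n=2): 0.09532656 : 0.42684687 : 0.47782656
Convolve the two distributions (both contribute in 2-u steps):
  M: 0.4940×0.09532656 = 0.047091
  M+2: 0.4940×0.42684687 + 0.5060×0.09532656 = 0.259098
  M+4: 0.4940×0.47782656 + 0.5060×0.42684687 = 0.452031
  M+6: 0.5060×0.47782656 = 0.241780
Scale to base peak (0.452031) = 100: 10.4 : 57.3 : 100.0 : 53.5

10.4 : 57.3 : 100.0 : 53.5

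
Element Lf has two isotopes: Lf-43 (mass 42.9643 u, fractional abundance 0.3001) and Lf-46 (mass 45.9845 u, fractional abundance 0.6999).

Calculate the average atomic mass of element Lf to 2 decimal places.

45.08 u

The abundance-weighted mean is 0.3001 × 42.9643 + 0.6999 × 45.9845
= 12.89359 + 32.18455 = 45.07814 u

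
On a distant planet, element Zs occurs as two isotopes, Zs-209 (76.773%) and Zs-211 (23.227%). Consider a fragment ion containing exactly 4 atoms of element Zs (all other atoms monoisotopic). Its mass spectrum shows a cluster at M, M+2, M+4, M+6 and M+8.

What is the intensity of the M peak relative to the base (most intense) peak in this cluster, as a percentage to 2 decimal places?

82.63%

Binomial terms of (0.76773 + 0.23227)^4: M 0.3474, M+2 0.4204, M+4 0.1908, M+6 0.0385, M+8 0.0029 → M+2 is the base peak.
P(M+2) = C(4,1) × 0.76773^3 × 0.23227^1 = 4 × 0.45250724 × 0.23227 = 0.420415 (base)
P(M) = C(4,0) × 0.76773^4 × 0.23227^0 = 1 × 0.34740339 × 1.0000 = 0.347403
Relative intensity = 0.347403 / 0.420415 × 100 = 82.63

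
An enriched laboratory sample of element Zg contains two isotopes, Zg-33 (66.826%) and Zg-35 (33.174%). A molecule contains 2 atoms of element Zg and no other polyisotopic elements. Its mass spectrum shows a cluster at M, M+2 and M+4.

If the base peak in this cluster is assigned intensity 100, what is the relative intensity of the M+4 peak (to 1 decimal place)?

24.6

(0.66826 + 0.33174)^2 gives M 0.4466, M+2 0.4434, M+4 0.1101; the largest is M.
P(M) = C(2,0) × 0.66826^2 × 0.33174^0 = 1 × 0.44657143 × 1.0000 = 0.446571 (base)
P(M+4) = C(2,2) × 0.66826^0 × 0.33174^2 = 1 × 1.0000 × 0.11005143 = 0.110051
Relative intensity = 0.110051 / 0.446571 × 100 = 24.6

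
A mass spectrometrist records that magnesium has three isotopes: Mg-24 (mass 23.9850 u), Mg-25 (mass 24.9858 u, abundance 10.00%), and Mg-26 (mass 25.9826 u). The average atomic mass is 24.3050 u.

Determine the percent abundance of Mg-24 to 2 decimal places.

78.99%

The remaining 90.00% is split between Mg-24 (fraction x) and Mg-26 (fraction 0.9000 − x).
Substituting: 23.9850x + 25.9826(0.9000 − x) = 21.80642
(23.9850 − 25.9826)x = -1.57792  ⇒  x = 0.78991, y = 0.11009
Mg-24: 78.99%, Mg-26: 11.01%.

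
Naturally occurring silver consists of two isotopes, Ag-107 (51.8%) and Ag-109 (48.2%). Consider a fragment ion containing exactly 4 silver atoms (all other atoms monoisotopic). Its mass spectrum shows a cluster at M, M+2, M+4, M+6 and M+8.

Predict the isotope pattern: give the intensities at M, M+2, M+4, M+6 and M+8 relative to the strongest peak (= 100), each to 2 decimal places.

19.25 : 71.65 : 100.00 : 62.03 : 14.43

Expanding (0.518 + 0.482)^4:
P(M) = 0.518^4 = 0.071998
P(M+2) = 4 × 0.518^3 × 0.482^1 = 0.267976
P(M+4) = 6 × 0.518^2 × 0.482^2 = 0.374029
P(M+6) = 4 × 0.518^1 × 0.482^3 = 0.232023
P(M+8) = 0.482^4 = 0.053974
The M+4 peak is largest (0.374029); scaling to 100 gives 19.25 : 71.65 : 100.00 : 62.03 : 14.43.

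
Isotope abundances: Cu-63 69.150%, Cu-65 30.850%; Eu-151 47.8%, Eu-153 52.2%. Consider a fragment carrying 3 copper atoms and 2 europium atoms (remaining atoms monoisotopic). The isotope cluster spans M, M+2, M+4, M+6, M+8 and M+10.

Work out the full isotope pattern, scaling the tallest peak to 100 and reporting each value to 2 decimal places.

Copper pattern (n=3): 0.33065611 : 0.44254842 : 0.19743483 : 0.02936064
Europium pattern (n=2): 0.228484 : 0.499032 : 0.272484
Convolve the two distributions (both contribute in 2-u steps):
  M: 0.33065611×0.228484 = 0.075550
  M+2: 0.33065611×0.499032 + 0.44254842×0.228484 = 0.266123
  M+4: 0.33065611×0.272484 + 0.44254842×0.499032 + 0.19743483×0.228484 = 0.356055
  M+6: 0.44254842×0.272484 + 0.19743483×0.499032 + 0.02936064×0.228484 = 0.225822
  M+8: 0.19743483×0.272484 + 0.02936064×0.499032 = 0.068450
  M+10: 0.02936064×0.272484 = 0.008000
Scale to base peak (0.356055) = 100: 21.22 : 74.74 : 100.00 : 63.42 : 19.22 : 2.25

21.22 : 74.74 : 100.00 : 63.42 : 19.22 : 2.25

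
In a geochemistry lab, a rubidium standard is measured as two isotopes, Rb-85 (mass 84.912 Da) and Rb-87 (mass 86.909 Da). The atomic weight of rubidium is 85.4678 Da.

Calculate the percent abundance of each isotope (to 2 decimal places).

With x = fraction of Rb-85 (so Rb-87 is 1 − x):
84.912·x + 86.909·(1 − x) = 85.4678
(84.912 − 86.909)·x = 85.4678 − 86.909
x = -1.4412 / -1.997 = 0.72168 → 72.17% Rb-85, 27.83% Rb-87.

Rb-85: 72.17%, Rb-87: 27.83%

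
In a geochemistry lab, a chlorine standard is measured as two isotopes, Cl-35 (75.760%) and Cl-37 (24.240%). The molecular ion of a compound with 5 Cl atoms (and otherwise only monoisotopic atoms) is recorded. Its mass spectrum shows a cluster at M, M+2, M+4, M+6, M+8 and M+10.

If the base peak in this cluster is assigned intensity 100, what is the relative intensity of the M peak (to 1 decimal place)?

62.5

Binomial terms of (0.75760 + 0.24240)^5: M 0.2496, M+2 0.3993, M+4 0.2555, M+6 0.0817, M+8 0.0131, M+10 0.0008 → M+2 is the base peak.
P(M+2) = C(5,1) × 0.75760^4 × 0.24240^1 = 5 × 0.32942751 × 0.2424 = 0.399266 (base)
P(M) = C(5,0) × 0.75760^5 × 0.24240^0 = 1 × 0.24957428 × 1.0000 = 0.249574
Relative intensity = 0.249574 / 0.399266 × 100 = 62.5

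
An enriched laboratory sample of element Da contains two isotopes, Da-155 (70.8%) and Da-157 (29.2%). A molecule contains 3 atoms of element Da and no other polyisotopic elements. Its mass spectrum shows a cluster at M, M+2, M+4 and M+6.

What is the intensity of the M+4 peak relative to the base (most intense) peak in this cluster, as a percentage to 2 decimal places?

Term probabilities: M 0.3549, M+2 0.4391, M+4 0.1811, M+6 0.0249. Base peak = M+2.
P(M+2) = C(3,1) × 0.708^2 × 0.292^1 = 3 × 0.501264 × 0.2920 = 0.439107 (base)
P(M+4) = C(3,2) × 0.708^1 × 0.292^2 = 3 × 0.7080 × 0.085264 = 0.181101
Relative intensity = 0.181101 / 0.439107 × 100 = 41.24

41.24%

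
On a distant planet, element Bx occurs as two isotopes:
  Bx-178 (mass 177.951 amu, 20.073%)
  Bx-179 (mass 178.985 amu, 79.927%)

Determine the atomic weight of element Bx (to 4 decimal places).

178.7774 amu

Average mass = Σ (abundance × isotope mass) = 0.20073 × 177.951 + 0.79927 × 178.985
= 35.72010 + 143.05734 = 178.77744 amu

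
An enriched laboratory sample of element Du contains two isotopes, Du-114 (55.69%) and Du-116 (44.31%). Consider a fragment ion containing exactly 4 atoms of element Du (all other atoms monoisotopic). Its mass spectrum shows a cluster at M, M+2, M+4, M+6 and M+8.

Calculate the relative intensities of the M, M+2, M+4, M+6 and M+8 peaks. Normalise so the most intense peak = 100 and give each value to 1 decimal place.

26.3 : 83.8 : 100.0 : 53.0 : 10.6

Each Du atom is independently Du-114 (p = 0.5569) or Du-116 (q = 0.4431); the cluster is the binomial expansion (p + q)^4.
P(M) = 0.5569^4 = 0.096185
P(M+2) = 4 × 0.5569^3 × 0.4431^1 = 0.306121
P(M+4) = 6 × 0.5569^2 × 0.4431^2 = 0.365350
P(M+6) = 4 × 0.5569^1 × 0.4431^3 = 0.193795
P(M+8) = 0.4431^4 = 0.038548
The M+4 peak is largest (0.365350); scaling to 100 gives 26.3 : 83.8 : 100.0 : 53.0 : 10.6.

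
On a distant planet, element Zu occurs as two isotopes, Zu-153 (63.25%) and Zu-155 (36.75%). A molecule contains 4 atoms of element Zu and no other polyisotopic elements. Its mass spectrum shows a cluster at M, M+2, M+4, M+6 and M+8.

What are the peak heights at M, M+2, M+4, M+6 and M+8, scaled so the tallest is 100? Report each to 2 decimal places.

The 4 Zu atoms are independent, so intensities follow the terms of (0.6325 + 0.3675)^4.
P(M) = 0.6325^4 = 0.160045
P(M+2) = 4 × 0.6325^3 × 0.3675^1 = 0.371962
P(M+4) = 6 × 0.6325^2 × 0.3675^2 = 0.324181
P(M+6) = 4 × 0.6325^1 × 0.3675^3 = 0.125572
P(M+8) = 0.3675^4 = 0.018240
The M+2 peak is largest (0.371962); scaling to 100 gives 43.03 : 100.00 : 87.15 : 33.76 : 4.90.

43.03 : 100.00 : 87.15 : 33.76 : 4.90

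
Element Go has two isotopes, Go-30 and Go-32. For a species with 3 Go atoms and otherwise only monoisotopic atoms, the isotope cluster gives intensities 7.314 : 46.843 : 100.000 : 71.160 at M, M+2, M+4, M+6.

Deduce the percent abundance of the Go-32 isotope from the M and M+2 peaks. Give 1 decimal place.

68.1%

Write p for the Go-30 fraction. I(M+2)/I(M) = [C(3,1)·p^2·(1−p)] / p^3 = 3·(1−p)/p = 46.843/7.314 = 6.4046
(1−p)/p = 6.4046/3 = 2.1349  ⇒  p = 1/(1 + 2.1349) = 0.3190
Go-30: 31.9%, Go-32: 68.1%.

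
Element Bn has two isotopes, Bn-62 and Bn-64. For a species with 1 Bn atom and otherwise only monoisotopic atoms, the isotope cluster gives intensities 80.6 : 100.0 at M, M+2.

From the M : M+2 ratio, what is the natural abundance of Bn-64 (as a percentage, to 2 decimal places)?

Let p = fractional abundance of Bn-62. I(M+2)/I(M) = [C(1,1)·p^0·(1−p)] / p^1 = 1·(1−p)/p = 100.0/80.6 = 1.2407
(1−p)/p = 1.2407/1 = 1.2407  ⇒  p = 1/(1 + 1.2407) = 0.4463
Bn-62: 44.63%, Bn-64: 55.37%.

55.37%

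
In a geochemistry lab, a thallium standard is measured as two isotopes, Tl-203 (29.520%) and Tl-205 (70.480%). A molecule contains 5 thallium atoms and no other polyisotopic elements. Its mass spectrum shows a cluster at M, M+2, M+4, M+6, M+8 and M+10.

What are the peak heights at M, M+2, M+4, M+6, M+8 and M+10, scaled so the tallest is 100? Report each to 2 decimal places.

0.62 : 7.35 : 35.09 : 83.77 : 100.00 : 47.75

Expanding (0.29520 + 0.70480)^5:
P(M) = 0.29520^5 = 0.002242
P(M+2) = 5 × 0.29520^4 × 0.70480^1 = 0.026761
P(M+4) = 10 × 0.29520^3 × 0.70480^2 = 0.127785
P(M+6) = 10 × 0.29520^2 × 0.70480^3 = 0.305092
P(M+8) = 5 × 0.29520^1 × 0.70480^4 = 0.364208
P(M+10) = 0.70480^5 = 0.173912
The M+8 peak is largest (0.364208); scaling to 100 gives 0.62 : 7.35 : 35.09 : 83.77 : 100.00 : 47.75.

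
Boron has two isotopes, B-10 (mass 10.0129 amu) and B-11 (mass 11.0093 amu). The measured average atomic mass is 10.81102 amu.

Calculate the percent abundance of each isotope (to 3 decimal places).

B-10: 19.900%, B-11: 80.100%

Let x be the fractional abundance of B-10; then B-11 has abundance 1 − x.
10.0129·x + 11.0093·(1 − x) = 10.81102
(10.0129 − 11.0093)·x = 10.81102 − 11.0093
x = -0.19828 / -0.9964 = 0.19900 → 19.900% B-10, 80.100% B-11.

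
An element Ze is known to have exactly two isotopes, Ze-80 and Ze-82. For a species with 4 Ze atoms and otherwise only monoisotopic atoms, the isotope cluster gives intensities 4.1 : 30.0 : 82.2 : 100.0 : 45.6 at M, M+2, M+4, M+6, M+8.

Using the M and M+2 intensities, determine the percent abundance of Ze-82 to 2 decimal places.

64.66%

Write p for the Ze-80 fraction. I(M+2)/I(M) = [C(4,1)·p^3·(1−p)] / p^4 = 4·(1−p)/p = 30.0/4.1 = 7.3171
(1−p)/p = 7.3171/4 = 1.8293  ⇒  p = 1/(1 + 1.8293) = 0.3534
Ze-80: 35.34%, Ze-82: 64.66%.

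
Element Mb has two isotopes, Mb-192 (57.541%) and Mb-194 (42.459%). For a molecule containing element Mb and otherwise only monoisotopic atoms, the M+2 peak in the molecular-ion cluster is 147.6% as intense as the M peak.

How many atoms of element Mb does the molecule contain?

2

For n independent Mb atoms, I(M+2)/I(M) = n · (abundance Mb-194) / (abundance Mb-192) = n · 0.42459/0.57541.
n = 1.476 × 0.57541/0.42459 = 2.00 ≈ 2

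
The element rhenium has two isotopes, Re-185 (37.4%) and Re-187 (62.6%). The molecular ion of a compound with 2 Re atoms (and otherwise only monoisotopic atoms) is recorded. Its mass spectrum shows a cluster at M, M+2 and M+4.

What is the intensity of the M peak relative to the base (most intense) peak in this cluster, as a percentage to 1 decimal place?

29.9%

Term probabilities: M 0.1399, M+2 0.4682, M+4 0.3919. Base peak = M+2.
P(M+2) = C(2,1) × 0.374^1 × 0.626^1 = 2 × 0.3740 × 0.6260 = 0.468248 (base)
P(M) = C(2,0) × 0.374^2 × 0.626^0 = 1 × 0.139876 × 1.0000 = 0.139876
Relative intensity = 0.139876 / 0.468248 × 100 = 29.9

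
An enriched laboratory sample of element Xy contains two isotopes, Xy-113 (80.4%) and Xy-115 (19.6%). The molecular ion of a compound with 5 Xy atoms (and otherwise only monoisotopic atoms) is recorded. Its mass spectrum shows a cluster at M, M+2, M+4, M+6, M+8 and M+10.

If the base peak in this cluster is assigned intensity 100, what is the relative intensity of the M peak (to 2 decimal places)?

82.04

Binomial terms of (0.804 + 0.196)^5: M 0.3360, M+2 0.4095, M+4 0.1997, M+6 0.0487, M+8 0.0059, M+10 0.0003 → M+2 is the base peak.
P(M+2) = C(5,1) × 0.804^4 × 0.196^1 = 5 × 0.41785365 × 0.1960 = 0.409497 (base)
P(M) = C(5,0) × 0.804^5 × 0.196^0 = 1 × 0.33595433 × 1.0000 = 0.335954
Relative intensity = 0.335954 / 0.409497 × 100 = 82.04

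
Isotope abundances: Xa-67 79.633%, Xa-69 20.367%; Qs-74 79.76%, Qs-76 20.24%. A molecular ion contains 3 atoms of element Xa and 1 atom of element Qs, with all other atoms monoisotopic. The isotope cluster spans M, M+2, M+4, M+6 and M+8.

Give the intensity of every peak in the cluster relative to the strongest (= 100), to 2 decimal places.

Element Xa pattern (n=3): 0.50498588 : 0.38746678 : 0.09909881 : 0.00844853
Element Qs pattern (n=1): 0.7976 : 0.2024
Convolve the two distributions (both contribute in 2-u steps):
  M: 0.50498588×0.7976 = 0.402777
  M+2: 0.50498588×0.2024 + 0.38746678×0.7976 = 0.411253
  M+4: 0.38746678×0.2024 + 0.09909881×0.7976 = 0.157464
  M+6: 0.09909881×0.2024 + 0.00844853×0.7976 = 0.026796
  M+8: 0.00844853×0.2024 = 0.001710
Scale to base peak (0.411253) = 100: 97.94 : 100.00 : 38.29 : 6.52 : 0.42

97.94 : 100.00 : 38.29 : 6.52 : 0.42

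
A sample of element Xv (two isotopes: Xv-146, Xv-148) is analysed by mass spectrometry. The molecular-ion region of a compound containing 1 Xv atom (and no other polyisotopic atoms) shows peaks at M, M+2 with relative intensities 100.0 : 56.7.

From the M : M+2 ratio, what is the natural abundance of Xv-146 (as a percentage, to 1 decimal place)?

Let p = fractional abundance of Xv-146. I(M+2)/I(M) = [C(1,1)·p^0·(1−p)] / p^1 = 1·(1−p)/p = 56.7/100.0 = 0.5670
(1−p)/p = 0.5670/1 = 0.5670  ⇒  p = 1/(1 + 0.5670) = 0.6382
Xv-146: 63.8%, Xv-148: 36.2%.

63.8%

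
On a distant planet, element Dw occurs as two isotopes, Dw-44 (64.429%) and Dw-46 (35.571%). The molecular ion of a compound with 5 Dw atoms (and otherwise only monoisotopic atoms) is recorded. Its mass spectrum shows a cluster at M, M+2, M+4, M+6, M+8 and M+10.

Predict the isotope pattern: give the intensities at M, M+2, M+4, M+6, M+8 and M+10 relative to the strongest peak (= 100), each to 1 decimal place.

32.8 : 90.6 : 100.0 : 55.2 : 15.2 : 1.7

The 5 Dw atoms are independent, so intensities follow the terms of (0.64429 + 0.35571)^5.
P(M) = 0.64429^5 = 0.111021
P(M+2) = 5 × 0.64429^4 × 0.35571^1 = 0.306473
P(M+4) = 10 × 0.64429^3 × 0.35571^2 = 0.338405
P(M+6) = 10 × 0.64429^2 × 0.35571^3 = 0.186832
P(M+8) = 5 × 0.64429^1 × 0.35571^4 = 0.051575
P(M+10) = 0.35571^5 = 0.005695
The M+4 peak is largest (0.338405); scaling to 100 gives 32.8 : 90.6 : 100.0 : 55.2 : 15.2 : 1.7.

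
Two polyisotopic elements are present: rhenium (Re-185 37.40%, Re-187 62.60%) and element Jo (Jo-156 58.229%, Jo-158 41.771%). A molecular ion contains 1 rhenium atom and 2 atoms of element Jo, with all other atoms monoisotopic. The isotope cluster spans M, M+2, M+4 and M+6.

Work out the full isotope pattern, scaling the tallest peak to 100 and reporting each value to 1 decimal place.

Rhenium pattern (n=1): 0.3740 : 0.6260
Element Jo pattern (n=2): 0.33906164 : 0.48645671 : 0.17448164
Convolve the two distributions (both contribute in 2-u steps):
  M: 0.3740×0.33906164 = 0.126809
  M+2: 0.3740×0.48645671 + 0.6260×0.33906164 = 0.394187
  M+4: 0.3740×0.17448164 + 0.6260×0.48645671 = 0.369778
  M+6: 0.6260×0.17448164 = 0.109226
Scale to base peak (0.394187) = 100: 32.2 : 100.0 : 93.8 : 27.7

32.2 : 100.0 : 93.8 : 27.7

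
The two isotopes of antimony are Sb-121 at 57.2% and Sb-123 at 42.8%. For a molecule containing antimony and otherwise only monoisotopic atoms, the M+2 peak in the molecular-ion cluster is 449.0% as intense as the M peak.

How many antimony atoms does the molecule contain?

The M+2/M ratio from n Sb atoms is n · q/p = n · 0.428/0.572.
n = 4.490 × 0.572/0.428 = 6.00 ≈ 6

6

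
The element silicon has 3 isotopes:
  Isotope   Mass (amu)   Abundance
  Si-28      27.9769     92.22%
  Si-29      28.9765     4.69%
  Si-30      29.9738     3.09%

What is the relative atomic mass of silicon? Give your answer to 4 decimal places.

Ar = Σ fᵢ·mᵢ = 0.9222 × 27.9769 + 0.0469 × 28.9765 + 0.0309 × 29.9738
= 25.80030 + 1.35900 + 0.92619 = 28.08549 amu

28.0855 amu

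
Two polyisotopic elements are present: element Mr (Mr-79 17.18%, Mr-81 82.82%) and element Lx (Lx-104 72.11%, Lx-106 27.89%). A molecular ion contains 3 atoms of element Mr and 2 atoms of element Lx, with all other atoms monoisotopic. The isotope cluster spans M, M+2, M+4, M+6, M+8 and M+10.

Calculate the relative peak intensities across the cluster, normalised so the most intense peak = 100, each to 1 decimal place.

0.6 : 9.1 : 48.2 : 100.0 : 57.7 : 10.0

Element Mr pattern (n=3): 0.00507072 : 0.07333357 : 0.35352071 : 0.568075
Element Lx pattern (n=2): 0.51998521 : 0.40222958 : 0.07778521
Convolve the two distributions (both contribute in 2-u steps):
  M: 0.00507072×0.51998521 = 0.002637
  M+2: 0.00507072×0.40222958 + 0.07333357×0.51998521 = 0.040172
  M+4: 0.00507072×0.07778521 + 0.07333357×0.40222958 + 0.35352071×0.51998521 = 0.213717
  M+6: 0.07333357×0.07778521 + 0.35352071×0.40222958 + 0.568075×0.51998521 = 0.443291
  M+8: 0.35352071×0.07778521 + 0.568075×0.40222958 = 0.255995
  M+10: 0.568075×0.07778521 = 0.044188
Scale to base peak (0.443291) = 100: 0.6 : 9.1 : 48.2 : 100.0 : 57.7 : 10.0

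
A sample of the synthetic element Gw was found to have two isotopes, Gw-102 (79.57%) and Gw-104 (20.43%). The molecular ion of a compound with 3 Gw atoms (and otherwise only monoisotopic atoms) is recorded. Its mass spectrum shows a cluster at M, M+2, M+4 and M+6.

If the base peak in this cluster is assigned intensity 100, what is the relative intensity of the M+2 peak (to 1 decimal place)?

Binomial terms of (0.7957 + 0.2043)^3: M 0.5038, M+2 0.3881, M+4 0.0996, M+6 0.0085 → M is the base peak.
P(M) = C(3,0) × 0.7957^3 × 0.2043^0 = 1 × 0.5037883 × 1.0000 = 0.503788 (base)
P(M+2) = C(3,1) × 0.7957^2 × 0.2043^1 = 3 × 0.63313849 × 0.2043 = 0.388051
Relative intensity = 0.388051 / 0.503788 × 100 = 77.0

77.0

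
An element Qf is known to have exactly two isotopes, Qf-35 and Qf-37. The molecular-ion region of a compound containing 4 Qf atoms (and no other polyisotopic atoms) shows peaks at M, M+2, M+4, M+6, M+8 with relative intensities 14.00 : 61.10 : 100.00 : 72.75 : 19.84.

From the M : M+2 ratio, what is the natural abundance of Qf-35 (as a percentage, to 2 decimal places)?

47.82%

Let p = fractional abundance of Qf-35. I(M+2)/I(M) = [C(4,1)·p^3·(1−p)] / p^4 = 4·(1−p)/p = 61.10/14.00 = 4.3643
(1−p)/p = 4.3643/4 = 1.0911  ⇒  p = 1/(1 + 1.0911) = 0.4782
Qf-35: 47.82%, Qf-37: 52.18%.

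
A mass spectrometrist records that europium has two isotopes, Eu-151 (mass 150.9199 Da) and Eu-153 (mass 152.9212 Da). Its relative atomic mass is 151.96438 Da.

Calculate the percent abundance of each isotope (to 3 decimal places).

With x = fraction of Eu-151 (so Eu-153 is 1 − x):
150.9199·x + 152.9212·(1 − x) = 151.96438
(150.9199 − 152.9212)·x = 151.96438 − 152.9212
x = -0.95682 / -2.0013 = 0.47810 → 47.810% Eu-151, 52.190% Eu-153.

Eu-151: 47.810%, Eu-153: 52.190%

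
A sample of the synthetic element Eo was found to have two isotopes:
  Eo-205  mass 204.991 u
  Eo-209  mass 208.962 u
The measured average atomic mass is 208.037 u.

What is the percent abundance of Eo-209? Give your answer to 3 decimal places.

With x = fraction of Eo-205 (so Eo-209 is 1 − x):
204.991·x + 208.962·(1 − x) = 208.037
(204.991 − 208.962)·x = 208.037 − 208.962
x = -0.925 / -3.971 = 0.23294 → 23.294% Eo-205, 76.706% Eo-209.

76.706%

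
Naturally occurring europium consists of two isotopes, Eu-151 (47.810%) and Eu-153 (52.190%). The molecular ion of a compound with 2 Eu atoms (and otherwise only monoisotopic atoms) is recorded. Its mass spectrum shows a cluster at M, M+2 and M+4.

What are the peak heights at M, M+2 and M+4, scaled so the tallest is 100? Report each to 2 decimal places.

45.80 : 100.00 : 54.58

The 2 Eu atoms are independent, so intensities follow the terms of (0.47810 + 0.52190)^2.
P(M) = 0.47810^2 = 0.228580
P(M+2) = 2 × 0.47810^1 × 0.52190^1 = 0.499041
P(M+4) = 0.52190^2 = 0.272380
The M+2 peak is largest (0.499041); scaling to 100 gives 45.80 : 100.00 : 54.58.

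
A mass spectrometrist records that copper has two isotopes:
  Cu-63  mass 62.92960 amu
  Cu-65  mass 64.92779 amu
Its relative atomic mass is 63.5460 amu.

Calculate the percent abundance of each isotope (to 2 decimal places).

Cu-63: 69.15%, Cu-65: 30.85%

Let x be the fractional abundance of Cu-63; then Cu-65 has abundance 1 − x.
62.92960·x + 64.92779·(1 − x) = 63.5460
(62.92960 − 64.92779)·x = 63.5460 − 64.92779
x = -1.38179 / -1.99819 = 0.69152 → 69.15% Cu-63, 30.85% Cu-65.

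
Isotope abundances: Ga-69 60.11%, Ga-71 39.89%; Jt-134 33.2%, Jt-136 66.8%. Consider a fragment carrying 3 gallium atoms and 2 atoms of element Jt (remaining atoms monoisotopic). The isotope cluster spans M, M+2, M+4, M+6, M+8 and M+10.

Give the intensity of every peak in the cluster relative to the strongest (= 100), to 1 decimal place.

Gallium pattern (n=3): 0.21719018 : 0.43239309 : 0.28694328 : 0.06347345
Element Jt pattern (n=2): 0.110224 : 0.443552 : 0.446224
Convolve the two distributions (both contribute in 2-u steps):
  M: 0.21719018×0.110224 = 0.023940
  M+2: 0.21719018×0.443552 + 0.43239309×0.110224 = 0.143995
  M+4: 0.21719018×0.446224 + 0.43239309×0.443552 + 0.28694328×0.110224 = 0.320332
  M+6: 0.43239309×0.446224 + 0.28694328×0.443552 + 0.06347345×0.110224 = 0.327215
  M+8: 0.28694328×0.446224 + 0.06347345×0.443552 = 0.156195
  M+10: 0.06347345×0.446224 = 0.028323
Scale to base peak (0.327215) = 100: 7.3 : 44.0 : 97.9 : 100.0 : 47.7 : 8.7

7.3 : 44.0 : 97.9 : 100.0 : 47.7 : 8.7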